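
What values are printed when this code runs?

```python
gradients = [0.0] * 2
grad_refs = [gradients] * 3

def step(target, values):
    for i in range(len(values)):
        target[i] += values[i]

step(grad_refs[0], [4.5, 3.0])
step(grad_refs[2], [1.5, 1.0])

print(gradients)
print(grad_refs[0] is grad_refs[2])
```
[6.0, 4.0]
True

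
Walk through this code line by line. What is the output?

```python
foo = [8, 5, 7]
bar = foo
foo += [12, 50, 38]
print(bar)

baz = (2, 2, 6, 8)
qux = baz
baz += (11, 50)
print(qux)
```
[8, 5, 7, 12, 50, 38]
(2, 2, 6, 8)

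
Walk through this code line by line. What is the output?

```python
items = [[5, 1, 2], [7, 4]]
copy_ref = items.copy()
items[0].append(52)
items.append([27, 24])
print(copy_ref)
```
[[5, 1, 2, 52], [7, 4]]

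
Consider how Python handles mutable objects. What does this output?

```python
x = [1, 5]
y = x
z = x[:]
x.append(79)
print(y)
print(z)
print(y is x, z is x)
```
[1, 5, 79]
[1, 5]
True False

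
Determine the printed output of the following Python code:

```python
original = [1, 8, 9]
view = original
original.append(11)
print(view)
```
[1, 8, 9, 11]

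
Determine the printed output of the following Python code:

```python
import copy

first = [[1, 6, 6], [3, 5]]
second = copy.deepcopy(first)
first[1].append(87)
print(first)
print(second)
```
[[1, 6, 6], [3, 5, 87]]
[[1, 6, 6], [3, 5]]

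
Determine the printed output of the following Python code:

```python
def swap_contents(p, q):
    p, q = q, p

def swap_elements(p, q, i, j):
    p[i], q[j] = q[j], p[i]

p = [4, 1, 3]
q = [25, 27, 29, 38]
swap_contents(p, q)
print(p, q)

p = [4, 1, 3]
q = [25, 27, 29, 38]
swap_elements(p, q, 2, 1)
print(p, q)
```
[4, 1, 3] [25, 27, 29, 38]
[4, 1, 27] [25, 3, 29, 38]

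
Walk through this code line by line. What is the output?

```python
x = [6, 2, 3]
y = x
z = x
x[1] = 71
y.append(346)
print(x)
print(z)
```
[6, 71, 3, 346]
[6, 71, 3, 346]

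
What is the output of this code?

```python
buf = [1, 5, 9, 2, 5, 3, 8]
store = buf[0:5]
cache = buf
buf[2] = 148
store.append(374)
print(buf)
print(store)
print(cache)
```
[1, 5, 148, 2, 5, 3, 8]
[1, 5, 9, 2, 5, 374]
[1, 5, 148, 2, 5, 3, 8]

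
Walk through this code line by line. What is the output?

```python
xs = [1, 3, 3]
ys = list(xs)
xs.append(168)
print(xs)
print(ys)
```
[1, 3, 3, 168]
[1, 3, 3]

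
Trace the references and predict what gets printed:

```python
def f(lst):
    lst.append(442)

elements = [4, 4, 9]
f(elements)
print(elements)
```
[4, 4, 9, 442]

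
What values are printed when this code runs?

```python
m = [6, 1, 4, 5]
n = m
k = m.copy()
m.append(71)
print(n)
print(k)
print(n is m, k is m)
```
[6, 1, 4, 5, 71]
[6, 1, 4, 5]
True False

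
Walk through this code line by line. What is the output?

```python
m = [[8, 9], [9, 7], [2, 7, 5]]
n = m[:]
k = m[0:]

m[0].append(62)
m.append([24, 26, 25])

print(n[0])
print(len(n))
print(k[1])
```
[8, 9, 62]
3
[9, 7]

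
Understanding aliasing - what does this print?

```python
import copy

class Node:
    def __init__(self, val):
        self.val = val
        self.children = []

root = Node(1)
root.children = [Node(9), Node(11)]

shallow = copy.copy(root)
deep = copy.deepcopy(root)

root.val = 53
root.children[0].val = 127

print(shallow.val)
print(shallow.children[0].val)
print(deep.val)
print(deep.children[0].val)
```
1
127
1
9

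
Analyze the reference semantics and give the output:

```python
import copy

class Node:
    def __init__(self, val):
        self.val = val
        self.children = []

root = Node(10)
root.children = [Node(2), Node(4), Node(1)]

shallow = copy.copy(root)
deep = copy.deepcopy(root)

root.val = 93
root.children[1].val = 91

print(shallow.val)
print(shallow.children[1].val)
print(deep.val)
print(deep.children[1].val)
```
10
91
10
4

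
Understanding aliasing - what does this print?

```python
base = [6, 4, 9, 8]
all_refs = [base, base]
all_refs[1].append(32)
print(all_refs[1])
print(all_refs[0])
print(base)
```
[6, 4, 9, 8, 32]
[6, 4, 9, 8, 32]
[6, 4, 9, 8, 32]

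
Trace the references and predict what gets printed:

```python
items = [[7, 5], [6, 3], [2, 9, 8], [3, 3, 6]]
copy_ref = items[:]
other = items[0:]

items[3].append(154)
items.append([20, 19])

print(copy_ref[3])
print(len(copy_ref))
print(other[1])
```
[3, 3, 6, 154]
4
[6, 3]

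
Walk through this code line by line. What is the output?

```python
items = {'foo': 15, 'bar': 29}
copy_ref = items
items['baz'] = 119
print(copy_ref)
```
{'foo': 15, 'bar': 29, 'baz': 119}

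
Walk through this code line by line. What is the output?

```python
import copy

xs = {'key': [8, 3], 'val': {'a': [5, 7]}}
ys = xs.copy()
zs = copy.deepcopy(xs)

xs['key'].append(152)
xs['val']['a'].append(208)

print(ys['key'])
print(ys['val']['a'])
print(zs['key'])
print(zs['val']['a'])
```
[8, 3, 152]
[5, 7, 208]
[8, 3]
[5, 7]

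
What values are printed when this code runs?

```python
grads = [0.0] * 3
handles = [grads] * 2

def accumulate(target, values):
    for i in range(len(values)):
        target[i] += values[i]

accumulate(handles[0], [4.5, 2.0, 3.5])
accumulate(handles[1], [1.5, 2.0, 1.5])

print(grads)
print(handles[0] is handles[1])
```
[6.0, 4.0, 5.0]
True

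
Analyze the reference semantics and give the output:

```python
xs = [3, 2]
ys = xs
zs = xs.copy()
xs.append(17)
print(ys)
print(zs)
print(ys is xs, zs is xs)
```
[3, 2, 17]
[3, 2]
True False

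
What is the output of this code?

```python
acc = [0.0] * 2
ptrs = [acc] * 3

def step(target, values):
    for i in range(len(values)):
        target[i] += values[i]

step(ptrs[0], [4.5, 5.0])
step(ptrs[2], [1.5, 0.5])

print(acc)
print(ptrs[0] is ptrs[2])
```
[6.0, 5.5]
True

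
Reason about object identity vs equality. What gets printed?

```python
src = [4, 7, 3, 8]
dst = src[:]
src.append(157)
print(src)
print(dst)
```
[4, 7, 3, 8, 157]
[4, 7, 3, 8]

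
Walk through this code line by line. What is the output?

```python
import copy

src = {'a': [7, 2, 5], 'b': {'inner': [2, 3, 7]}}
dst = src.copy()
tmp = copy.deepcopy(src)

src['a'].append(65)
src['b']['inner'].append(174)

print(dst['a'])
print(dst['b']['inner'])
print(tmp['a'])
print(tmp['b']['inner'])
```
[7, 2, 5, 65]
[2, 3, 7, 174]
[7, 2, 5]
[2, 3, 7]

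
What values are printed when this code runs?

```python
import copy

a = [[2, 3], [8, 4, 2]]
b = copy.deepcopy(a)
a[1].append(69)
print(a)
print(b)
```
[[2, 3], [8, 4, 2, 69]]
[[2, 3], [8, 4, 2]]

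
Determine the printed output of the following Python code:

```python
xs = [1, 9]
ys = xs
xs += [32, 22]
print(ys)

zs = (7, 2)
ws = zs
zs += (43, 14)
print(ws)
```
[1, 9, 32, 22]
(7, 2)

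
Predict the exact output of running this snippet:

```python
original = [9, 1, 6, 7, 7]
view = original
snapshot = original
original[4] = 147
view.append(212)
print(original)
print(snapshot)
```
[9, 1, 6, 7, 147, 212]
[9, 1, 6, 7, 147, 212]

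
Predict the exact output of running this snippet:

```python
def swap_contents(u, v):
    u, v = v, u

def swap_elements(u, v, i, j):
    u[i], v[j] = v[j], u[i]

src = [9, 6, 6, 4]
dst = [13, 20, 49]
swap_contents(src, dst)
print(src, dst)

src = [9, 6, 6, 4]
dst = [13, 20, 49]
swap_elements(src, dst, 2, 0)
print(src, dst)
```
[9, 6, 6, 4] [13, 20, 49]
[9, 6, 13, 4] [6, 20, 49]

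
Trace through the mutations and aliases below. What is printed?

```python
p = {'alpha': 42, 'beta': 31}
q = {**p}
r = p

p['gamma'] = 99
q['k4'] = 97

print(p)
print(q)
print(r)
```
{'alpha': 42, 'beta': 31, 'gamma': 99}
{'alpha': 42, 'beta': 31, 'k4': 97}
{'alpha': 42, 'beta': 31, 'gamma': 99}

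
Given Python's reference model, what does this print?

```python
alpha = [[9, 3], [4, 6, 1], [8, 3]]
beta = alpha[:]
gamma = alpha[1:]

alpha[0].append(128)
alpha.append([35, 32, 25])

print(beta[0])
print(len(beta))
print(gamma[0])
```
[9, 3, 128]
3
[4, 6, 1]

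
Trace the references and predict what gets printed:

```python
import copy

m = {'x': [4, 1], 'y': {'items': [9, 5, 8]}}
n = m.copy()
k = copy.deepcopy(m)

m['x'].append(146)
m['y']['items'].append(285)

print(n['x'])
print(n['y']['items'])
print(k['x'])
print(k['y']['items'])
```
[4, 1, 146]
[9, 5, 8, 285]
[4, 1]
[9, 5, 8]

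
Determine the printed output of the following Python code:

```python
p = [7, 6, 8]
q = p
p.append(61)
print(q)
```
[7, 6, 8, 61]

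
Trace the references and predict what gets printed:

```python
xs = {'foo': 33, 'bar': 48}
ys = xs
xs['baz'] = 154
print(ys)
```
{'foo': 33, 'bar': 48, 'baz': 154}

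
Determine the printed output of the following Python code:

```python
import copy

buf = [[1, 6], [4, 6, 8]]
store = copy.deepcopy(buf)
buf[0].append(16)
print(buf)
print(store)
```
[[1, 6, 16], [4, 6, 8]]
[[1, 6], [4, 6, 8]]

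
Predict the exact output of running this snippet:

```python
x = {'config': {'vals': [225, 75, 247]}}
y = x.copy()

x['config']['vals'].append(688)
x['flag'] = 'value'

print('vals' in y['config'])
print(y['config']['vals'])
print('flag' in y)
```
True
[225, 75, 247, 688]
False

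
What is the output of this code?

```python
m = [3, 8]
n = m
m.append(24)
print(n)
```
[3, 8, 24]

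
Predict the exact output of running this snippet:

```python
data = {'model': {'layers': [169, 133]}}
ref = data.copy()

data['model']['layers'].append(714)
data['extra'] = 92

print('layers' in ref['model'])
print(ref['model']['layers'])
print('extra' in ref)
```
True
[169, 133, 714]
False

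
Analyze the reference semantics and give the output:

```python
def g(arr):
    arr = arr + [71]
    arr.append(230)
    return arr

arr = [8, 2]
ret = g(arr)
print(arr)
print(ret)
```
[8, 2]
[8, 2, 71, 230]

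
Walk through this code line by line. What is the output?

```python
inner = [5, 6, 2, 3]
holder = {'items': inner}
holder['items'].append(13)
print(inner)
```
[5, 6, 2, 3, 13]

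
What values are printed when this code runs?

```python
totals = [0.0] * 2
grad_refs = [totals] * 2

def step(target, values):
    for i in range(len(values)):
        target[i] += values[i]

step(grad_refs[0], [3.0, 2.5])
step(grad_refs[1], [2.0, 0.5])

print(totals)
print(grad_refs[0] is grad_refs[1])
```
[5.0, 3.0]
True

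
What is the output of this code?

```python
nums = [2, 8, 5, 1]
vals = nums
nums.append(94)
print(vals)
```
[2, 8, 5, 1, 94]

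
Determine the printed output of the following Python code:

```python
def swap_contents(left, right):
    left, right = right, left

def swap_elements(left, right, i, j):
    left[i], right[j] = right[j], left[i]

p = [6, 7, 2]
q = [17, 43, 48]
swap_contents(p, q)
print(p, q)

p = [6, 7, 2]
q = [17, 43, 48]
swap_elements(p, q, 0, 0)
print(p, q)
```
[6, 7, 2] [17, 43, 48]
[17, 7, 2] [6, 43, 48]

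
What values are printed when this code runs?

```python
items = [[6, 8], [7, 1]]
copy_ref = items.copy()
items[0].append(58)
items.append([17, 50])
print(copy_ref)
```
[[6, 8, 58], [7, 1]]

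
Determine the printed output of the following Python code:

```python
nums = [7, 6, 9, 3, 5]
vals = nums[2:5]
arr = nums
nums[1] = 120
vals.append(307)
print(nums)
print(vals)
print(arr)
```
[7, 120, 9, 3, 5]
[9, 3, 5, 307]
[7, 120, 9, 3, 5]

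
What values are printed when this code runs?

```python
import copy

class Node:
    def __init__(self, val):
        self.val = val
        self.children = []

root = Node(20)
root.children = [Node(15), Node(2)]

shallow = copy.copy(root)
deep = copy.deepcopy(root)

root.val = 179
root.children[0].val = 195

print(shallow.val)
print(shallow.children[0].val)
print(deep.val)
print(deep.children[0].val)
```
20
195
20
15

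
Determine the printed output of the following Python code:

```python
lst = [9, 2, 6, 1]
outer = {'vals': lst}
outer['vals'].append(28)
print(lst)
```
[9, 2, 6, 1, 28]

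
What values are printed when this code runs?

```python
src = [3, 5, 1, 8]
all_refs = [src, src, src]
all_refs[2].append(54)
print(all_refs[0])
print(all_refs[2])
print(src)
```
[3, 5, 1, 8, 54]
[3, 5, 1, 8, 54]
[3, 5, 1, 8, 54]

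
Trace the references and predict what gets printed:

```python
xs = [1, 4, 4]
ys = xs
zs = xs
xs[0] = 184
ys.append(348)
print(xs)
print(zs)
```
[184, 4, 4, 348]
[184, 4, 4, 348]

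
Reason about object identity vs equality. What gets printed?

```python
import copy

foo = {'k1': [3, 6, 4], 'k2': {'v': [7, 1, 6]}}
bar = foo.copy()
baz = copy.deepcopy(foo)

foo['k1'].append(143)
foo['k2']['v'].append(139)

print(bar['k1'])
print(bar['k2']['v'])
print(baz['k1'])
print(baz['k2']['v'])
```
[3, 6, 4, 143]
[7, 1, 6, 139]
[3, 6, 4]
[7, 1, 6]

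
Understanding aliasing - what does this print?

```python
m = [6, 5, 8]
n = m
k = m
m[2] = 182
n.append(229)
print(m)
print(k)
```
[6, 5, 182, 229]
[6, 5, 182, 229]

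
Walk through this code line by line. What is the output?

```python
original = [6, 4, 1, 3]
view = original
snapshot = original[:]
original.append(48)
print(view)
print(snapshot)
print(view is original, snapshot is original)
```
[6, 4, 1, 3, 48]
[6, 4, 1, 3]
True False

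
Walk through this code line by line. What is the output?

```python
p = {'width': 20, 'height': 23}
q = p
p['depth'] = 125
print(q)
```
{'width': 20, 'height': 23, 'depth': 125}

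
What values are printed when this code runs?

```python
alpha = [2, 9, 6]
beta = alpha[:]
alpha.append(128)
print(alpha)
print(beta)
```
[2, 9, 6, 128]
[2, 9, 6]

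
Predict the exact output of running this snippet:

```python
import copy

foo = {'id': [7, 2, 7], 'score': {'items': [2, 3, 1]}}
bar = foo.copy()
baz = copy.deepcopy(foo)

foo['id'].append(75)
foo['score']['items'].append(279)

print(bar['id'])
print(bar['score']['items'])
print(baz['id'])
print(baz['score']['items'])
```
[7, 2, 7, 75]
[2, 3, 1, 279]
[7, 2, 7]
[2, 3, 1]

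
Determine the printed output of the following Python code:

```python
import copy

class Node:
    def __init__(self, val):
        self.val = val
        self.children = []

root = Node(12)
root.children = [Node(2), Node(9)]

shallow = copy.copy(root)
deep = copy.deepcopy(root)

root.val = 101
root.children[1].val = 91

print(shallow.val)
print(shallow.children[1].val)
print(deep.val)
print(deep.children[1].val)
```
12
91
12
9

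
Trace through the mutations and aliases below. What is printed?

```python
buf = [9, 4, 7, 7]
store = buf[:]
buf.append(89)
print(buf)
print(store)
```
[9, 4, 7, 7, 89]
[9, 4, 7, 7]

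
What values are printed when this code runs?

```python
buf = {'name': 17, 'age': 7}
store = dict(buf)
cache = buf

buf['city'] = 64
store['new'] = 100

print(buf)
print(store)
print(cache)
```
{'name': 17, 'age': 7, 'city': 64}
{'name': 17, 'age': 7, 'new': 100}
{'name': 17, 'age': 7, 'city': 64}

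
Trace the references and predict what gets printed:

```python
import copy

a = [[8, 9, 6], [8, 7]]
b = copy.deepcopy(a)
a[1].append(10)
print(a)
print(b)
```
[[8, 9, 6], [8, 7, 10]]
[[8, 9, 6], [8, 7]]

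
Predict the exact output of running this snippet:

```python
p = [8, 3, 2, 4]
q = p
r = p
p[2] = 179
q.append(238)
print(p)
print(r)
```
[8, 3, 179, 4, 238]
[8, 3, 179, 4, 238]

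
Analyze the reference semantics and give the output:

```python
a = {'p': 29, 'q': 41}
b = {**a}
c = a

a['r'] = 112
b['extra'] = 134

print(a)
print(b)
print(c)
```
{'p': 29, 'q': 41, 'r': 112}
{'p': 29, 'q': 41, 'extra': 134}
{'p': 29, 'q': 41, 'r': 112}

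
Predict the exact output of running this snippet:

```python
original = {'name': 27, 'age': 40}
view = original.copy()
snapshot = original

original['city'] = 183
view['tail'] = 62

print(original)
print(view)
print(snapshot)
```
{'name': 27, 'age': 40, 'city': 183}
{'name': 27, 'age': 40, 'tail': 62}
{'name': 27, 'age': 40, 'city': 183}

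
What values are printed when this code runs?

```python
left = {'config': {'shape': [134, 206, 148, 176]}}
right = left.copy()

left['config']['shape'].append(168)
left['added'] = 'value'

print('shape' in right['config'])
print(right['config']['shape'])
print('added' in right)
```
True
[134, 206, 148, 176, 168]
False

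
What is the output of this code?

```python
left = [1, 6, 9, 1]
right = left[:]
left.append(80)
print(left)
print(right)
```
[1, 6, 9, 1, 80]
[1, 6, 9, 1]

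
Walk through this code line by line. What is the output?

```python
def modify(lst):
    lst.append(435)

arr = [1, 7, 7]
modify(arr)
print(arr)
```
[1, 7, 7, 435]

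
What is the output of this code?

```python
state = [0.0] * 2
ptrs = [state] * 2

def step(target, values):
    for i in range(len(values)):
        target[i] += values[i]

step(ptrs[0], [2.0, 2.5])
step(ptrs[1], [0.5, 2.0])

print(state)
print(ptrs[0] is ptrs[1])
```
[2.5, 4.5]
True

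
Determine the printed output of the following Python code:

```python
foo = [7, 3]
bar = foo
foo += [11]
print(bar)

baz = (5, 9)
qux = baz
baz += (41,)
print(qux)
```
[7, 3, 11]
(5, 9)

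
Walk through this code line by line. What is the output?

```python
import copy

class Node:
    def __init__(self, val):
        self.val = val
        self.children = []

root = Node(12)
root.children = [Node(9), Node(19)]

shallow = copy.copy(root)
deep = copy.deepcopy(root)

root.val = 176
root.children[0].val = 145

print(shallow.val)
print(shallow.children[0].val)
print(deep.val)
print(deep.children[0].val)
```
12
145
12
9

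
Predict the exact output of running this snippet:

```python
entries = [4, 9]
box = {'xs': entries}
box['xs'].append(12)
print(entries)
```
[4, 9, 12]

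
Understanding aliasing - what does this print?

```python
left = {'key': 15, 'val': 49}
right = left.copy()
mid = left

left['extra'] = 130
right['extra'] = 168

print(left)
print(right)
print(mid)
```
{'key': 15, 'val': 49, 'extra': 130}
{'key': 15, 'val': 49, 'extra': 168}
{'key': 15, 'val': 49, 'extra': 130}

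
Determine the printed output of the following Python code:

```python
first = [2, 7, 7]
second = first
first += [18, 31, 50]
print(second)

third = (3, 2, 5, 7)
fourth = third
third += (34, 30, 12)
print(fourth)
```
[2, 7, 7, 18, 31, 50]
(3, 2, 5, 7)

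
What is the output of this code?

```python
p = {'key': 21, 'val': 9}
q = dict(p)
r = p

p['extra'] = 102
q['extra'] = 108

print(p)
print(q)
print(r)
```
{'key': 21, 'val': 9, 'extra': 102}
{'key': 21, 'val': 9, 'extra': 108}
{'key': 21, 'val': 9, 'extra': 102}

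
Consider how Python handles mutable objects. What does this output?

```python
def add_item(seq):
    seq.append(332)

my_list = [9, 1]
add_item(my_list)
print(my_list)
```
[9, 1, 332]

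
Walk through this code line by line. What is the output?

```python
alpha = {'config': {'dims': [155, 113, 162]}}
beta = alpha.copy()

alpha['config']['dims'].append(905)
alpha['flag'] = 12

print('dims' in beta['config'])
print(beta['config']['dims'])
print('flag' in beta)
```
True
[155, 113, 162, 905]
False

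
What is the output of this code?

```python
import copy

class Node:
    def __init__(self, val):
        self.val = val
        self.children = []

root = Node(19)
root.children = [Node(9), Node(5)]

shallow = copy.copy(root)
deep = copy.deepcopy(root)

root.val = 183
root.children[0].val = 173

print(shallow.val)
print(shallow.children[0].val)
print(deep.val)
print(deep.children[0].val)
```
19
173
19
9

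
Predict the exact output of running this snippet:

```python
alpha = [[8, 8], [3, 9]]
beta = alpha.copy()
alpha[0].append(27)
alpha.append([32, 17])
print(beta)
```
[[8, 8, 27], [3, 9]]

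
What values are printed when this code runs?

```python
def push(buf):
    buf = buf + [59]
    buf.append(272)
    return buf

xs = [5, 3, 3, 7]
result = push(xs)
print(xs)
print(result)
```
[5, 3, 3, 7]
[5, 3, 3, 7, 59, 272]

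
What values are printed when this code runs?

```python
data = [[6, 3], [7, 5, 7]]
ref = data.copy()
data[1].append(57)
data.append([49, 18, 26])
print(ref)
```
[[6, 3], [7, 5, 7, 57]]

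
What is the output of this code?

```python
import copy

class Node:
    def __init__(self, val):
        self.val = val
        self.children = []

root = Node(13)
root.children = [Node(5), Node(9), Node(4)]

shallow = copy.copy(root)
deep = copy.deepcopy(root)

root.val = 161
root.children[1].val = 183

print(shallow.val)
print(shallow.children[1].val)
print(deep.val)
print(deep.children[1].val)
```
13
183
13
9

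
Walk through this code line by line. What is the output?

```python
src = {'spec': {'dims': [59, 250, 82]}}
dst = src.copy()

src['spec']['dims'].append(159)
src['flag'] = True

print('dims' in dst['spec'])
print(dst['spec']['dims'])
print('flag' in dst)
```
True
[59, 250, 82, 159]
False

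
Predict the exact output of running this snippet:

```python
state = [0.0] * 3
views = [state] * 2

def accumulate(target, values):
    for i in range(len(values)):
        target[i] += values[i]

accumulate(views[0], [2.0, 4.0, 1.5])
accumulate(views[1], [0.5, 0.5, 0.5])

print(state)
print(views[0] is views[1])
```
[2.5, 4.5, 2.0]
True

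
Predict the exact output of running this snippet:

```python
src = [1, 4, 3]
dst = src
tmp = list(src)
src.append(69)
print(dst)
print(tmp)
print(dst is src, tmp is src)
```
[1, 4, 3, 69]
[1, 4, 3]
True False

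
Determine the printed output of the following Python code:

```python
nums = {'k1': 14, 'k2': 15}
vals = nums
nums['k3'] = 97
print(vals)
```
{'k1': 14, 'k2': 15, 'k3': 97}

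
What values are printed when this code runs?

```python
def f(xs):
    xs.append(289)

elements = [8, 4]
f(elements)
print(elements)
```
[8, 4, 289]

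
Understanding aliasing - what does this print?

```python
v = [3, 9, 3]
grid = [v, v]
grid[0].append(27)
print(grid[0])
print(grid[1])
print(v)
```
[3, 9, 3, 27]
[3, 9, 3, 27]
[3, 9, 3, 27]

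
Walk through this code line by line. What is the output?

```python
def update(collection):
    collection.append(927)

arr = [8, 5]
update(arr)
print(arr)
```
[8, 5, 927]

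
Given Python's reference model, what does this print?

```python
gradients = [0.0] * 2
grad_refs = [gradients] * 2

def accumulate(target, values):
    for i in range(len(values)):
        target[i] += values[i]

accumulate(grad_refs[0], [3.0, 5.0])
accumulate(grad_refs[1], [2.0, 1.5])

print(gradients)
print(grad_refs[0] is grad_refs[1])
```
[5.0, 6.5]
True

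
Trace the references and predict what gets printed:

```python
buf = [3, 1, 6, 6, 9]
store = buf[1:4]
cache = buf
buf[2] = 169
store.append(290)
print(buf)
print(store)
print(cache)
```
[3, 1, 169, 6, 9]
[1, 6, 6, 290]
[3, 1, 169, 6, 9]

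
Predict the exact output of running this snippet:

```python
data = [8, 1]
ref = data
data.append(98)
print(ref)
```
[8, 1, 98]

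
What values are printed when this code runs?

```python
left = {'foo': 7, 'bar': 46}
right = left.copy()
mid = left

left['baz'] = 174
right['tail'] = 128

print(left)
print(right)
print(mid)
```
{'foo': 7, 'bar': 46, 'baz': 174}
{'foo': 7, 'bar': 46, 'tail': 128}
{'foo': 7, 'bar': 46, 'baz': 174}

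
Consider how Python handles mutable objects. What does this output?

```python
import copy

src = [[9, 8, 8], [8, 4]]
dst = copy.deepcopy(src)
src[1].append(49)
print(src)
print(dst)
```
[[9, 8, 8], [8, 4, 49]]
[[9, 8, 8], [8, 4]]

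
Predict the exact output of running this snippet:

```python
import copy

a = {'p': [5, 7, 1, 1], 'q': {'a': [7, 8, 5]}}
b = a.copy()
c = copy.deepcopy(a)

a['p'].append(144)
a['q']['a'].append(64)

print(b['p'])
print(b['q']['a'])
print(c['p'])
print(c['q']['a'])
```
[5, 7, 1, 1, 144]
[7, 8, 5, 64]
[5, 7, 1, 1]
[7, 8, 5]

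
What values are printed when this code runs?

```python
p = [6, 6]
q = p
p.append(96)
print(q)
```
[6, 6, 96]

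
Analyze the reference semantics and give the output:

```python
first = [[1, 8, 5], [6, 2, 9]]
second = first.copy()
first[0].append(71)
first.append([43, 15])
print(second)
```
[[1, 8, 5, 71], [6, 2, 9]]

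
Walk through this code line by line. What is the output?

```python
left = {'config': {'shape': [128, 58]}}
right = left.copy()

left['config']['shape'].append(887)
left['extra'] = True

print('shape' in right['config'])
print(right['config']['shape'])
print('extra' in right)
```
True
[128, 58, 887]
False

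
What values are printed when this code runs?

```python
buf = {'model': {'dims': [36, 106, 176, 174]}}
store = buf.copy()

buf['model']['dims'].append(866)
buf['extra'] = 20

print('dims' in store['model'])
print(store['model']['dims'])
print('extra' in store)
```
True
[36, 106, 176, 174, 866]
False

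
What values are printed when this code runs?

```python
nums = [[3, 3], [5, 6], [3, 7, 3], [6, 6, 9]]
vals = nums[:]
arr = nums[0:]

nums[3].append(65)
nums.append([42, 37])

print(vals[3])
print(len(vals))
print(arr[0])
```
[6, 6, 9, 65]
4
[3, 3]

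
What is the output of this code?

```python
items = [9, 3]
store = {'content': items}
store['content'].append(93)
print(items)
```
[9, 3, 93]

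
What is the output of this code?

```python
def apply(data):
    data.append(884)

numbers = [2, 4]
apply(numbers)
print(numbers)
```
[2, 4, 884]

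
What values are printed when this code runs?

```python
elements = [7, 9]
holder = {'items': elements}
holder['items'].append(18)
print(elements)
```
[7, 9, 18]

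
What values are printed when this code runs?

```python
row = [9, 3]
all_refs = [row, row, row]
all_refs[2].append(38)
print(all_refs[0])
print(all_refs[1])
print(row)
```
[9, 3, 38]
[9, 3, 38]
[9, 3, 38]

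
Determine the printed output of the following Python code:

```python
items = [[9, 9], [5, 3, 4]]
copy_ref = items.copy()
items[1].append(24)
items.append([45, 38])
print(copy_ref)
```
[[9, 9], [5, 3, 4, 24]]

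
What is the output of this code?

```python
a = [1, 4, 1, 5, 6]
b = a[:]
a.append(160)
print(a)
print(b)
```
[1, 4, 1, 5, 6, 160]
[1, 4, 1, 5, 6]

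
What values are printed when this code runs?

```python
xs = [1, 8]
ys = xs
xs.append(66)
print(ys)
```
[1, 8, 66]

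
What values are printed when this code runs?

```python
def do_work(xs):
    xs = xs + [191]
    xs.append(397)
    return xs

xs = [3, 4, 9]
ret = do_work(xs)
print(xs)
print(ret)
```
[3, 4, 9]
[3, 4, 9, 191, 397]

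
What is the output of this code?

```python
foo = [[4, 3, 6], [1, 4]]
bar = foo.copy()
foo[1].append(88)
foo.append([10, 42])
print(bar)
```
[[4, 3, 6], [1, 4, 88]]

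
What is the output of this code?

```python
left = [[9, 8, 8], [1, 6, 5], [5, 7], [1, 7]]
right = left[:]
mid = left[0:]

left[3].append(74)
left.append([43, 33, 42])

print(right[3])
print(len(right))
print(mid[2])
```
[1, 7, 74]
4
[5, 7]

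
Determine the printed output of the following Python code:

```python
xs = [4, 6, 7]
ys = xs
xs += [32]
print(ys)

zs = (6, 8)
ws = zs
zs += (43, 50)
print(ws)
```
[4, 6, 7, 32]
(6, 8)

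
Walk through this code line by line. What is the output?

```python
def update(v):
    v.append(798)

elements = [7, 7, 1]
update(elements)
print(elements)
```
[7, 7, 1, 798]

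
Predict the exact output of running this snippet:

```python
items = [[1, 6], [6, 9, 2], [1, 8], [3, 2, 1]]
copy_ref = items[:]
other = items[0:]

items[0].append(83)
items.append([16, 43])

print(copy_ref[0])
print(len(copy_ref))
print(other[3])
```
[1, 6, 83]
4
[3, 2, 1]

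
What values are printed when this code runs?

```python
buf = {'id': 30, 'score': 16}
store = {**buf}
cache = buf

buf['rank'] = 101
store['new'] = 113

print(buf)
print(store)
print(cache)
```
{'id': 30, 'score': 16, 'rank': 101}
{'id': 30, 'score': 16, 'new': 113}
{'id': 30, 'score': 16, 'rank': 101}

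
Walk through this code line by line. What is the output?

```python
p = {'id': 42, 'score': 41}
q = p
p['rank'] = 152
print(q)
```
{'id': 42, 'score': 41, 'rank': 152}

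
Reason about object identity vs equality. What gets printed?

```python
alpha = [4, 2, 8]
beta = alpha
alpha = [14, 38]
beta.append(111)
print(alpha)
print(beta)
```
[14, 38]
[4, 2, 8, 111]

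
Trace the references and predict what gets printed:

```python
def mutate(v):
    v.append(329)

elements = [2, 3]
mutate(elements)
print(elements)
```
[2, 3, 329]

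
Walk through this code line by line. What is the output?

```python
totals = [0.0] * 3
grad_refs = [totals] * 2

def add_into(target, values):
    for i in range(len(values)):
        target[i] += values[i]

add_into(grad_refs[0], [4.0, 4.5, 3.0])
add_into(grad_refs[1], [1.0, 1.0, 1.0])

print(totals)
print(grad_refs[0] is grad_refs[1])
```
[5.0, 5.5, 4.0]
True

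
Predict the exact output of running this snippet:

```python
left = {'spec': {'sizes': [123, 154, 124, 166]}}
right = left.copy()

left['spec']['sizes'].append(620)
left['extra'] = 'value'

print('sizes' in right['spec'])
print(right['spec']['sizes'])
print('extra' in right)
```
True
[123, 154, 124, 166, 620]
False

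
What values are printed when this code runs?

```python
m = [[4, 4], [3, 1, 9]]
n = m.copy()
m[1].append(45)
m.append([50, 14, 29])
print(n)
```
[[4, 4], [3, 1, 9, 45]]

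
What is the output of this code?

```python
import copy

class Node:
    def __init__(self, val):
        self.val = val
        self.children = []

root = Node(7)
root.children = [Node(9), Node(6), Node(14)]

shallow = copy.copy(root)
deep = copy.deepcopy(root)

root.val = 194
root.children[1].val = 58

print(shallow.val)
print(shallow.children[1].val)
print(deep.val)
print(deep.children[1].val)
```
7
58
7
6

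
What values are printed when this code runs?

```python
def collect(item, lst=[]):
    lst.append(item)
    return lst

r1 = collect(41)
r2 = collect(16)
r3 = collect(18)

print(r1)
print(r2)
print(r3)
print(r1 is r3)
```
[41, 16, 18]
[41, 16, 18]
[41, 16, 18]
True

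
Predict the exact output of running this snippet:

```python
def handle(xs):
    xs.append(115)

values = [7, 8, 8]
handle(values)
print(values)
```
[7, 8, 8, 115]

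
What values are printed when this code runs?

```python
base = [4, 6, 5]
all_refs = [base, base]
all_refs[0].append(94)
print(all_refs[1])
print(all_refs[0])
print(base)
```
[4, 6, 5, 94]
[4, 6, 5, 94]
[4, 6, 5, 94]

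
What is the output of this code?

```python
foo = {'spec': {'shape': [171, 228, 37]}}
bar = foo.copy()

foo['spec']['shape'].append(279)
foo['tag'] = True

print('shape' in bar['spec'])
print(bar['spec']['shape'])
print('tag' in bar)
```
True
[171, 228, 37, 279]
False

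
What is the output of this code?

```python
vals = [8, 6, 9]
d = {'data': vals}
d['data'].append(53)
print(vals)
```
[8, 6, 9, 53]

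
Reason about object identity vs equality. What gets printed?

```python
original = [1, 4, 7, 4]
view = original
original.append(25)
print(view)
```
[1, 4, 7, 4, 25]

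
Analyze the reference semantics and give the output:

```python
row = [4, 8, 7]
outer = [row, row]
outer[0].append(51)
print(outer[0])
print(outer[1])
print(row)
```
[4, 8, 7, 51]
[4, 8, 7, 51]
[4, 8, 7, 51]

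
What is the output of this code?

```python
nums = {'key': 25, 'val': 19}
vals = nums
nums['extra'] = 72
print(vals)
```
{'key': 25, 'val': 19, 'extra': 72}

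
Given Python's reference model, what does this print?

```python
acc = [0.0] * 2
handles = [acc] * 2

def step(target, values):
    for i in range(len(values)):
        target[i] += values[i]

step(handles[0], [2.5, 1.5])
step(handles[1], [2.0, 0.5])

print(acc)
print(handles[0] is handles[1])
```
[4.5, 2.0]
True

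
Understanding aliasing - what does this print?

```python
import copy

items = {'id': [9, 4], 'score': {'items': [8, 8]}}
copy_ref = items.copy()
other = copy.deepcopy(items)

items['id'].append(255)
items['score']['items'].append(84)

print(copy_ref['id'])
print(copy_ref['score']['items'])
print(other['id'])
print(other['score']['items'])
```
[9, 4, 255]
[8, 8, 84]
[9, 4]
[8, 8]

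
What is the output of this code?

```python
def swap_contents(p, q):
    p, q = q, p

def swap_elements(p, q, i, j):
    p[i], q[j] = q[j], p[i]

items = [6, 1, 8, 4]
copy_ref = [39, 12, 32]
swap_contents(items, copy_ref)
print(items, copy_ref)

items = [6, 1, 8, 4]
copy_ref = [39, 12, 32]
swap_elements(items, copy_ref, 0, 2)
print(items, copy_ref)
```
[6, 1, 8, 4] [39, 12, 32]
[32, 1, 8, 4] [39, 12, 6]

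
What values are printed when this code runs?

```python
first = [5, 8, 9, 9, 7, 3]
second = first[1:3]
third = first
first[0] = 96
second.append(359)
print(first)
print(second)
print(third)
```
[96, 8, 9, 9, 7, 3]
[8, 9, 359]
[96, 8, 9, 9, 7, 3]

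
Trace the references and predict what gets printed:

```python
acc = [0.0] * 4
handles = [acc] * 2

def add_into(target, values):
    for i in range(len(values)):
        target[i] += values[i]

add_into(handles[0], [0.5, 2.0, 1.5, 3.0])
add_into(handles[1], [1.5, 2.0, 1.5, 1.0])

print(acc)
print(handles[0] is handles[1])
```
[2.0, 4.0, 3.0, 4.0]
True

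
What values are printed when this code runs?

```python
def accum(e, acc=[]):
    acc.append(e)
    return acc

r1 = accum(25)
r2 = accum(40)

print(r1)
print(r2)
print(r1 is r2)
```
[25, 40]
[25, 40]
True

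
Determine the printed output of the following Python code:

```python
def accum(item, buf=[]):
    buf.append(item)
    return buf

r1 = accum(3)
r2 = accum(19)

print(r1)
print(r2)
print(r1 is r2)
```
[3, 19]
[3, 19]
True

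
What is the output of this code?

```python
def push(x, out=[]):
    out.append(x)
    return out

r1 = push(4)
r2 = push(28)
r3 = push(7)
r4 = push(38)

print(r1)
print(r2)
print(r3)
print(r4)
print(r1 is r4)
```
[4, 28, 7, 38]
[4, 28, 7, 38]
[4, 28, 7, 38]
[4, 28, 7, 38]
True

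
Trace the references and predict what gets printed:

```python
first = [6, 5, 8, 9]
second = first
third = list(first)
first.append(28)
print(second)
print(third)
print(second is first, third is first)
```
[6, 5, 8, 9, 28]
[6, 5, 8, 9]
True False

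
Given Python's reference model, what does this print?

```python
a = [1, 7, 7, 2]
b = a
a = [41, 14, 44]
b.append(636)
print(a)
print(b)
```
[41, 14, 44]
[1, 7, 7, 2, 636]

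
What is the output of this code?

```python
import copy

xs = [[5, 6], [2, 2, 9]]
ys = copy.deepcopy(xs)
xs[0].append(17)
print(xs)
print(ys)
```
[[5, 6, 17], [2, 2, 9]]
[[5, 6], [2, 2, 9]]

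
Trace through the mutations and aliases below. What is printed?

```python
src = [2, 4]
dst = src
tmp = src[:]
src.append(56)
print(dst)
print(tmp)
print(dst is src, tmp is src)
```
[2, 4, 56]
[2, 4]
True False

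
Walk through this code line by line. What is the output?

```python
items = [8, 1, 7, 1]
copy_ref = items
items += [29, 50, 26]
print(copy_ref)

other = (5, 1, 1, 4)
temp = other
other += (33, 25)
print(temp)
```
[8, 1, 7, 1, 29, 50, 26]
(5, 1, 1, 4)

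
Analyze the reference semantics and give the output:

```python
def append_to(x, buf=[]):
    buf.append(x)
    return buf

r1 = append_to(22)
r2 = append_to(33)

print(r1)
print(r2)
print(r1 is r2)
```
[22, 33]
[22, 33]
True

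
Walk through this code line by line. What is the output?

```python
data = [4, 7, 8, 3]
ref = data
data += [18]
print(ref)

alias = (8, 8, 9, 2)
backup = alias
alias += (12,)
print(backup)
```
[4, 7, 8, 3, 18]
(8, 8, 9, 2)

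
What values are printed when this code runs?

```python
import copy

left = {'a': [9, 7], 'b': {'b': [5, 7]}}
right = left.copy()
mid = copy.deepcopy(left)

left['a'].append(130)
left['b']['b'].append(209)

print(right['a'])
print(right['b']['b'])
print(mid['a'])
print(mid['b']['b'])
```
[9, 7, 130]
[5, 7, 209]
[9, 7]
[5, 7]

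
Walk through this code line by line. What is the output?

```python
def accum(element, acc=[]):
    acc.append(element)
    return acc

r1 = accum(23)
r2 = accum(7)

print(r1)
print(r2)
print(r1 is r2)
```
[23, 7]
[23, 7]
True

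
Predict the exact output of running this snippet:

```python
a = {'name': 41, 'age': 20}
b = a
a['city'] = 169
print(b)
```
{'name': 41, 'age': 20, 'city': 169}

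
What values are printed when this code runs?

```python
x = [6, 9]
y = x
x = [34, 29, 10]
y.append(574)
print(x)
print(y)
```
[34, 29, 10]
[6, 9, 574]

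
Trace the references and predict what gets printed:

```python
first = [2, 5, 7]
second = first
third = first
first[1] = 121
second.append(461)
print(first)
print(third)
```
[2, 121, 7, 461]
[2, 121, 7, 461]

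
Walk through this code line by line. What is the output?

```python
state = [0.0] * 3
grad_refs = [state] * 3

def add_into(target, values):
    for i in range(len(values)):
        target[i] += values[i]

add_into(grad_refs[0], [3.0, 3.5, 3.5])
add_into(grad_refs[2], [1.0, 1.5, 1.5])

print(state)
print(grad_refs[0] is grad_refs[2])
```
[4.0, 5.0, 5.0]
True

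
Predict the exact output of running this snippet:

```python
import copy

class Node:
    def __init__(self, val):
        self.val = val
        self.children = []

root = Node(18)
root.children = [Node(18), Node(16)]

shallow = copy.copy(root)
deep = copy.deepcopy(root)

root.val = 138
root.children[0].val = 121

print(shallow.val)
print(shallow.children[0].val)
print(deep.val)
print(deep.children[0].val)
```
18
121
18
18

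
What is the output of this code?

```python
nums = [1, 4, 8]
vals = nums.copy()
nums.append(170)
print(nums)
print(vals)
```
[1, 4, 8, 170]
[1, 4, 8]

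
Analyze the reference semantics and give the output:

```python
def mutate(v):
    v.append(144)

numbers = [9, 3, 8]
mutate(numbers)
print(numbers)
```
[9, 3, 8, 144]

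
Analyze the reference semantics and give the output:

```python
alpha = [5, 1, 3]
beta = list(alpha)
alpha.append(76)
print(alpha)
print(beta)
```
[5, 1, 3, 76]
[5, 1, 3]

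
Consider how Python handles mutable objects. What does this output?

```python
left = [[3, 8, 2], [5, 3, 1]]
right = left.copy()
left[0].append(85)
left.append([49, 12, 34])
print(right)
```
[[3, 8, 2, 85], [5, 3, 1]]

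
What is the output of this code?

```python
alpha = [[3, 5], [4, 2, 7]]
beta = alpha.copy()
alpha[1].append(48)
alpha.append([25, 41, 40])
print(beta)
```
[[3, 5], [4, 2, 7, 48]]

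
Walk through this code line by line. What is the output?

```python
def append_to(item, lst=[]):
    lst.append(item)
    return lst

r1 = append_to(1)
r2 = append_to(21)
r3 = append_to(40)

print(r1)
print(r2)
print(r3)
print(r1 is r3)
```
[1, 21, 40]
[1, 21, 40]
[1, 21, 40]
True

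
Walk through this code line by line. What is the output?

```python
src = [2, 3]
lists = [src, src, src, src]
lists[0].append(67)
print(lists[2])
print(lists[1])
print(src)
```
[2, 3, 67]
[2, 3, 67]
[2, 3, 67]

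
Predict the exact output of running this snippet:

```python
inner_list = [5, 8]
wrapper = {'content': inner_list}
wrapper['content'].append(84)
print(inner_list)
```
[5, 8, 84]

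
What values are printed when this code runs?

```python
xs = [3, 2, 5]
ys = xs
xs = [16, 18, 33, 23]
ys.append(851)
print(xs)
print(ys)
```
[16, 18, 33, 23]
[3, 2, 5, 851]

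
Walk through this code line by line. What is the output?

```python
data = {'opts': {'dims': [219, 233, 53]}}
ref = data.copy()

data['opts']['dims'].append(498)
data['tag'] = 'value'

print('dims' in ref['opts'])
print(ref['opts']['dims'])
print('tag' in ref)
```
True
[219, 233, 53, 498]
False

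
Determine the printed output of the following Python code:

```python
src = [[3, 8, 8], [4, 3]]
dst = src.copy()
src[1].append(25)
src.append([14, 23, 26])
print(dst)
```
[[3, 8, 8], [4, 3, 25]]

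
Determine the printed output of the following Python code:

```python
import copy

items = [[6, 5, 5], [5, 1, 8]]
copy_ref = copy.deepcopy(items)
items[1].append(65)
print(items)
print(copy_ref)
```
[[6, 5, 5], [5, 1, 8, 65]]
[[6, 5, 5], [5, 1, 8]]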